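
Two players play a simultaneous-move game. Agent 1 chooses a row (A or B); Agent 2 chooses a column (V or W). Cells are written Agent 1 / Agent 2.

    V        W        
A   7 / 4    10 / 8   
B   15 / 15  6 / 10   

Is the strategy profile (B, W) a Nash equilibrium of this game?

No

Holding Agent 2 at W: Agent 1 gets 6 from B but could get 10 by switching to A. Agent 1 has a profitable deviation.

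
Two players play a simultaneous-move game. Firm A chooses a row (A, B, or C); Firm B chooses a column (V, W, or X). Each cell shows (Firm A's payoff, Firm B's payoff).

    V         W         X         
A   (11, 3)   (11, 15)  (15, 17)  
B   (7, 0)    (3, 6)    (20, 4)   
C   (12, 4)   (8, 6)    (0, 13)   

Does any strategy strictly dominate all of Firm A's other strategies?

None

A strategy is strictly dominant if it gives Firm A a strictly higher payoff than every other strategy, against every choice by the opponent.
A is not dominant: against V, C gives 12 > 11.
B is not dominant: against V, A gives 11 > 7.
C is not dominant: against W, A gives 11 > 8.
No single strategy is best against every opponent action.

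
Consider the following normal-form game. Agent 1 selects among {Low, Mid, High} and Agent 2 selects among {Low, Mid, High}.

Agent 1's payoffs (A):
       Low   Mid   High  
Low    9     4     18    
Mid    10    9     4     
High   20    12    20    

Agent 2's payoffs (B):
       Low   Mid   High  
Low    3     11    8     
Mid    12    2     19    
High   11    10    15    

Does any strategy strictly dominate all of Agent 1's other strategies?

A strategy is strictly dominant if it gives Agent 1 a strictly higher payoff than every other strategy, against every choice by the opponent.
High strictly dominates: vs Low: 20 > each of {9, 10}; vs Mid: 12 > each of {4, 9}; vs High: 20 > each of {18, 4}.

High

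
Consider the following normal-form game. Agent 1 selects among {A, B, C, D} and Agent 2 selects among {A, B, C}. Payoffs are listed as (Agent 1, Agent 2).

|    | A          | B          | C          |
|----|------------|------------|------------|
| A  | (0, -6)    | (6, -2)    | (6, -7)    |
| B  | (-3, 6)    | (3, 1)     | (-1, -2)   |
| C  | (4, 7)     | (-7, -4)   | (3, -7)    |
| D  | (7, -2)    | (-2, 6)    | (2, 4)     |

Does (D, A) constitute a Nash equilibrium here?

No

Holding Agent 2 at A: Agent 1 gets 7 from D, versus 0 from A, -3 from B, 4 from C. No profitable deviation for Agent 1.
Holding Agent 1 at D: Agent 2 gets -2 from A but could get 6 by switching to B. Agent 2 has a profitable deviation.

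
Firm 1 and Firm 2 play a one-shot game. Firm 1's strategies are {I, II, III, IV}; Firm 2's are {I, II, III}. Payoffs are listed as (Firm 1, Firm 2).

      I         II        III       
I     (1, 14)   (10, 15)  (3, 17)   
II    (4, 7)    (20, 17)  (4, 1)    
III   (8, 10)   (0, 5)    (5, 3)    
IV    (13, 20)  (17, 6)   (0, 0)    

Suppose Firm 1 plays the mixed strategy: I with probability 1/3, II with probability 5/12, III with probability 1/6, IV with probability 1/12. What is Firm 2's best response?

Firm 2's best reply maximizes expected payoff against the mix.
I: (1/3)·14 + (5/12)·7 + (1/6)·10 + (1/12)·20 = 131/12
II: (1/3)·15 + (5/12)·17 + (1/6)·5 + (1/12)·6 = 161/12
III: (1/3)·17 + (5/12)·1 + (1/6)·3 + (1/12)·0 = 79/12
Highest expected payoff is 161/12, from II.

II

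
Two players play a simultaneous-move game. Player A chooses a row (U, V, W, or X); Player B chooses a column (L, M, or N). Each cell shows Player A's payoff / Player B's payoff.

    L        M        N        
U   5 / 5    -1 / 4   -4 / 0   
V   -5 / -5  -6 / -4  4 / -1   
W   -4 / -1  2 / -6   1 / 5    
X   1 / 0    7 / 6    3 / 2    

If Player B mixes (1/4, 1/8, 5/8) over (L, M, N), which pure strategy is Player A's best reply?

X

Compute Player A's expected payoff from each pure strategy against the given mix.
U: (1/4)·5 + (1/8)·(-1) + (5/8)·(-4) = -11/8
V: (1/4)·(-5) + (1/8)·(-6) + (5/8)·4 = 1/2
W: (1/4)·(-4) + (1/8)·2 + (5/8)·1 = -1/8
X: (1/4)·1 + (1/8)·7 + (5/8)·3 = 3
Highest expected payoff is 3, from X.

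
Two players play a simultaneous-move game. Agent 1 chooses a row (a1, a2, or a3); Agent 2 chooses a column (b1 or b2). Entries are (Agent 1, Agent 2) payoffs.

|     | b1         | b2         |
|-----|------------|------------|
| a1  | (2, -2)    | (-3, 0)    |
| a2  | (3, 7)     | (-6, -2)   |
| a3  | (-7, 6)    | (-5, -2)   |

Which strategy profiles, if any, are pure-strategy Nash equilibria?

Find each player's best response to every opponent strategy; NE are the intersections.
Agent 1's best responses — vs b1: a2 (payoff 3); vs b2: a1 (payoff -3).
Agent 2's best responses — vs a1: b2 (payoff 0); vs a2: b1 (payoff 7); vs a3: b1 (payoff 6).
Mutual best responses occur at (a1, b2) and (a2, b1); at each, neither player gains by switching.

(a1, b2) and (a2, b1)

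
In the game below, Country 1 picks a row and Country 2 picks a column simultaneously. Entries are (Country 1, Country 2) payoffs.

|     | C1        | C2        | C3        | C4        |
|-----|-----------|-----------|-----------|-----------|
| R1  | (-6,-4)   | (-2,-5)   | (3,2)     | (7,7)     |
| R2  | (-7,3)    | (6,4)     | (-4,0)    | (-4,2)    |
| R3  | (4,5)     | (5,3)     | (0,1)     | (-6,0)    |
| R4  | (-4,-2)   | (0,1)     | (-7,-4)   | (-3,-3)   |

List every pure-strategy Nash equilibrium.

(R1, C4), (R2, C2), and (R3, C1)

A profile is a Nash equilibrium when each player is best-responding to the other.
Country 1's best responses — vs C1: R3 (payoff 4); vs C2: R2 (payoff 6); vs C3: R1 (payoff 3); vs C4: R1 (payoff 7).
Country 2's best responses — vs R1: C4 (payoff 7); vs R2: C2 (payoff 4); vs R3: C1 (payoff 5); vs R4: C2 (payoff 1).
Mutual best responses occur at (R1, C4), (R2, C2), and (R3, C1); at each, neither player gains by switching.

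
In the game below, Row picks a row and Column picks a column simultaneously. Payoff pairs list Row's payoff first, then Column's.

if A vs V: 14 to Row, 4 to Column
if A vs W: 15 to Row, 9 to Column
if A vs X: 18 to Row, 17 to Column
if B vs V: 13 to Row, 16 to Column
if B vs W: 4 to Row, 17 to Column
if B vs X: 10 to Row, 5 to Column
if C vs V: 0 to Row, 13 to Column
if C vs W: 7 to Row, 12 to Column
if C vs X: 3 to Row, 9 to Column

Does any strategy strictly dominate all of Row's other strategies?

A strategy is strictly dominant if it gives Row a strictly higher payoff than every other strategy, against every choice by the opponent.
A strictly dominates: vs V: 14 > each of {13, 0}; vs W: 15 > each of {4, 7}; vs X: 18 > each of {10, 3}.

A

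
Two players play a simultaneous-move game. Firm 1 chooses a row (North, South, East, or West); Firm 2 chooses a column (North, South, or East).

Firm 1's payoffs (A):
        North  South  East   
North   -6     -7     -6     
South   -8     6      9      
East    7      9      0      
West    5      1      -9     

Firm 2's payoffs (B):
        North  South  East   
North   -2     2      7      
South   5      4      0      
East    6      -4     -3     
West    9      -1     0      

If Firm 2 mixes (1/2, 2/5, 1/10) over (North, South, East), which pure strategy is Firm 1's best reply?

East

Compute Firm 1's expected payoff from each pure strategy against the given mix.
North: (1/2)·(-6) + (2/5)·(-7) + (1/10)·(-6) = -32/5
South: (1/2)·(-8) + (2/5)·6 + (1/10)·9 = -7/10
East: (1/2)·7 + (2/5)·9 + (1/10)·0 = 71/10
West: (1/2)·5 + (2/5)·1 + (1/10)·(-9) = 2
Highest expected payoff is 71/10, from East.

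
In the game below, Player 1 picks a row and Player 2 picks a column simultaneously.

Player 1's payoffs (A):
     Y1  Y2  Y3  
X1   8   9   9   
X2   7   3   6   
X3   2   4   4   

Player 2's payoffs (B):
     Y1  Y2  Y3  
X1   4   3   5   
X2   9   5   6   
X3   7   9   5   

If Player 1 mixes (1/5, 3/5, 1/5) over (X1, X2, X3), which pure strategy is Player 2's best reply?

Y1

Player 2's best reply maximizes expected payoff against the mix.
Y1: (1/5)·4 + (3/5)·9 + (1/5)·7 = 38/5
Y2: (1/5)·3 + (3/5)·5 + (1/5)·9 = 27/5
Y3: (1/5)·5 + (3/5)·6 + (1/5)·5 = 28/5
Highest expected payoff is 38/5, from Y1.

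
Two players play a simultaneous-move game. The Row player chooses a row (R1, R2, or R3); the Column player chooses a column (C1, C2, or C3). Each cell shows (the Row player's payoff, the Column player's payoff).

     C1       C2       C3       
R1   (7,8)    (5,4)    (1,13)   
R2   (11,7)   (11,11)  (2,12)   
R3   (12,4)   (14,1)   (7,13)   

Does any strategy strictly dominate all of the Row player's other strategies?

R3

Check whether one of the Row player's strategies beats all alternatives regardless of what the opponent does.
R3 strictly dominates: vs C1: 12 > each of {7, 11}; vs C2: 14 > each of {5, 11}; vs C3: 7 > each of {1, 2}.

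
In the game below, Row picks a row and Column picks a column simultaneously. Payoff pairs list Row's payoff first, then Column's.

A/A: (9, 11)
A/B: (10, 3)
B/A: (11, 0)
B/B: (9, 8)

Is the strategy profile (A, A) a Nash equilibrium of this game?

Holding Column at A: Row gets 9 from A but could get 11 by switching to B. Row has a profitable deviation.

No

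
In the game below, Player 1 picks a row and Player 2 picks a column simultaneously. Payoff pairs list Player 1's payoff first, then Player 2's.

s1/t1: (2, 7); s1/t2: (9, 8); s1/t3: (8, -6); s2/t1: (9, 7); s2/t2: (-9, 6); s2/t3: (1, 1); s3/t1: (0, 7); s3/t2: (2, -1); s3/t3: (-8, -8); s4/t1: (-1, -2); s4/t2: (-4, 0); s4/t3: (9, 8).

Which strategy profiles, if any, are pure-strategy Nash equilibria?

(s1, t2), (s2, t1), and (s4, t3)

A profile is a Nash equilibrium when each player is best-responding to the other.
Player 1's best responses — vs t1: s2 (payoff 9); vs t2: s1 (payoff 9); vs t3: s4 (payoff 9).
Player 2's best responses — vs s1: t2 (payoff 8); vs s2: t1 (payoff 7); vs s3: t1 (payoff 7); vs s4: t3 (payoff 8).
Mutual best responses occur at (s1, t2), (s2, t1), and (s4, t3); at each, neither player gains by switching.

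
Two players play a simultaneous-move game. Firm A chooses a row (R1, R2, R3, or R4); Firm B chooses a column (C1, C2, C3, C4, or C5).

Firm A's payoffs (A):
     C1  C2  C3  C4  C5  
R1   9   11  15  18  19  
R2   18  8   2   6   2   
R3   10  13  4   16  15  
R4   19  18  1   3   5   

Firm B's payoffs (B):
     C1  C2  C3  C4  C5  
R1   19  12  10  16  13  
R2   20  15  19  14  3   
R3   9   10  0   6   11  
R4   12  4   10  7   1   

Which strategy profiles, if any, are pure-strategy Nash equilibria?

Find each player's best response to every opponent strategy; NE are the intersections.
Firm A's best responses — vs C1: R4 (payoff 19); vs C2: R4 (payoff 18); vs C3: R1 (payoff 15); vs C4: R1 (payoff 18); vs C5: R1 (payoff 19).
Firm B's best responses — vs R1: C1 (payoff 19); vs R2: C1 (payoff 20); vs R3: C5 (payoff 11); vs R4: C1 (payoff 12).
The only mutual best response is (R4, C1); neither player gains by switching there.

(R4, C1)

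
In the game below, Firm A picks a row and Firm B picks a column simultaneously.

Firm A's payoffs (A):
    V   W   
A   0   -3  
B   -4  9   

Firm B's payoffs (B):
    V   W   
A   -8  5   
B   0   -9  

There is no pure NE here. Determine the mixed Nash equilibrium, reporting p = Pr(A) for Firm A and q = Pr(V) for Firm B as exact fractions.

p = 9/22, q = 3/4

In a mixed NE each player is indifferent between their pure strategies, so the opponent's mix sets the indifference.
Firm B indifferent between V and W: p·(-8) + (1−p)·0 = p·5 + (1−p)·(-9) ⟹ 0 + (-8)p = (-9) + 14p ⟹ p = 9/22.
Firm A indifferent between A and B: q·0 + (1−q)·(-3) = q·(-4) + (1−q)·9 ⟹ (-3) + 3q = 9 + (-13)q ⟹ q = 3/4.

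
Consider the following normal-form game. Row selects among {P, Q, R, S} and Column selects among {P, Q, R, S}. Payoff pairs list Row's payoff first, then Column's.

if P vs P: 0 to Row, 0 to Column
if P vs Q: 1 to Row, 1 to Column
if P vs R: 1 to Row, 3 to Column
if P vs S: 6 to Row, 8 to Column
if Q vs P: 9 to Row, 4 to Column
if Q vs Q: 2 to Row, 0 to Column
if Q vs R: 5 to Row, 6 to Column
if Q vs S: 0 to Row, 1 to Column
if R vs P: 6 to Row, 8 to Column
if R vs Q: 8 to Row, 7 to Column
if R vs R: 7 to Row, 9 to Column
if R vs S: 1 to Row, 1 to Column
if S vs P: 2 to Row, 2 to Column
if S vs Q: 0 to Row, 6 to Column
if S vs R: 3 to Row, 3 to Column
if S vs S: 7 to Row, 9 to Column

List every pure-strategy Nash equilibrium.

A profile is a Nash equilibrium when each player is best-responding to the other.
Row's best responses — vs P: Q (payoff 9); vs Q: R (payoff 8); vs R: R (payoff 7); vs S: S (payoff 7).
Column's best responses — vs P: S (payoff 8); vs Q: R (payoff 6); vs R: R (payoff 9); vs S: S (payoff 9).
Mutual best responses occur at (R, R) and (S, S); at each, neither player gains by switching.

(R, R) and (S, S)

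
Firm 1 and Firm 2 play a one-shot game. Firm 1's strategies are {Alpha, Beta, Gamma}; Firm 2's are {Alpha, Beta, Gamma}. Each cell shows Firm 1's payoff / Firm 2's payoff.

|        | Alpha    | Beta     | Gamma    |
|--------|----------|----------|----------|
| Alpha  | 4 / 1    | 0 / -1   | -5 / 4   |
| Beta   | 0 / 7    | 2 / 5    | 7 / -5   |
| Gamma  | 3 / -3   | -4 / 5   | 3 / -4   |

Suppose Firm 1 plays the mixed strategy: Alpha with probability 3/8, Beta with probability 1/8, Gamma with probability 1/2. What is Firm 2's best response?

Beta

Compute Firm 2's expected payoff from each pure strategy against the given mix.
Alpha: (3/8)·1 + (1/8)·7 + (1/2)·(-3) = -1/4
Beta: (3/8)·(-1) + (1/8)·5 + (1/2)·5 = 11/4
Gamma: (3/8)·4 + (1/8)·(-5) + (1/2)·(-4) = -9/8
Highest expected payoff is 11/4, from Beta.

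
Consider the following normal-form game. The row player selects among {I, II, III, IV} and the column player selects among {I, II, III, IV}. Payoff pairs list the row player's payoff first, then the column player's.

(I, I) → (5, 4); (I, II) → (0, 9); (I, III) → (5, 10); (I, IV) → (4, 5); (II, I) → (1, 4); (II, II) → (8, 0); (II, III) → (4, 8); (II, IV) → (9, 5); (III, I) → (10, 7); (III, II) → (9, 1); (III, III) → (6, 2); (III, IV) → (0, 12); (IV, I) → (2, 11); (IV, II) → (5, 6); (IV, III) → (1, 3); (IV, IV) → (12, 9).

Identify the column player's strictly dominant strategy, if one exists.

A strategy is strictly dominant if it gives the column player a strictly higher payoff than every other strategy, against every choice by the opponent.
I is not dominant: against I, II gives 9 > 4.
II is not dominant: against I, III gives 10 > 9.
III is not dominant: against III, I gives 7 > 2.
IV is not dominant: against I, II gives 9 > 5.
No single strategy is best against every opponent action.

None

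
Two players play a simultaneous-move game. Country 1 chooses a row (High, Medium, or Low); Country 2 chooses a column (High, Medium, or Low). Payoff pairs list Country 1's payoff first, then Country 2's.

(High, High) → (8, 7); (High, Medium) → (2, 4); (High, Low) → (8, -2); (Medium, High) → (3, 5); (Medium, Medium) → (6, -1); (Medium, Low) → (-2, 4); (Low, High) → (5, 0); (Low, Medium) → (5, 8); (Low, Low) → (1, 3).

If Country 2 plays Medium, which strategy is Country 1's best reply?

Medium

With Country 2 fixed at Medium, Country 1's payoffs are: High → 2, Medium → 6, Low → 5.
The maximum is 6, achieved by Medium.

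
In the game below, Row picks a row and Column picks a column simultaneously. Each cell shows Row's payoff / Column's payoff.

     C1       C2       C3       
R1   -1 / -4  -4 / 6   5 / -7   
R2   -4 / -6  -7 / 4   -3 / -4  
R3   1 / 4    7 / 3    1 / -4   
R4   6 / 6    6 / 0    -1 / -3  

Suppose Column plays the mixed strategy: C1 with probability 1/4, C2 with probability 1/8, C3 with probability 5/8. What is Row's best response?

Compute Row's expected payoff from each pure strategy against the given mix.
R1: (1/4)·(-1) + (1/8)·(-4) + (5/8)·5 = 19/8
R2: (1/4)·(-4) + (1/8)·(-7) + (5/8)·(-3) = -15/4
R3: (1/4)·1 + (1/8)·7 + (5/8)·1 = 7/4
R4: (1/4)·6 + (1/8)·6 + (5/8)·(-1) = 13/8
Highest expected payoff is 19/8, from R1.

R1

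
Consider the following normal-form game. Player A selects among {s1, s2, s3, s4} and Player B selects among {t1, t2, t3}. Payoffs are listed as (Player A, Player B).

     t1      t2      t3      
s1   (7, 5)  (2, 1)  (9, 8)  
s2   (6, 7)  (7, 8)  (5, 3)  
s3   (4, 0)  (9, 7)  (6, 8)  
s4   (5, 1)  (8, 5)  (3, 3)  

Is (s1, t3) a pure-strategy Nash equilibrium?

Yes

Holding Player B at t3: Player A gets 9 from s1, versus 5 from s2, 6 from s3, 3 from s4. No profitable deviation for Player A.
Holding Player A at s1: Player B gets 8 from t3, versus 5 from t1, 1 from t2. No profitable deviation for Player B either.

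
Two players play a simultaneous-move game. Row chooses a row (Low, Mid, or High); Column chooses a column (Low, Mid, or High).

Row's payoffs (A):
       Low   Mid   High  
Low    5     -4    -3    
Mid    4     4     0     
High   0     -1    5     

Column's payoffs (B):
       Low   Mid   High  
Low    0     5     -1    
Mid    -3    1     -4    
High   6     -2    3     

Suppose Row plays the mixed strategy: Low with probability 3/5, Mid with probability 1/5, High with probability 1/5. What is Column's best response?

Mid

Column's best reply maximizes expected payoff against the mix.
Low: (3/5)·0 + (1/5)·(-3) + (1/5)·6 = 3/5
Mid: (3/5)·5 + (1/5)·1 + (1/5)·(-2) = 14/5
High: (3/5)·(-1) + (1/5)·(-4) + (1/5)·3 = -4/5
Highest expected payoff is 14/5, from Mid.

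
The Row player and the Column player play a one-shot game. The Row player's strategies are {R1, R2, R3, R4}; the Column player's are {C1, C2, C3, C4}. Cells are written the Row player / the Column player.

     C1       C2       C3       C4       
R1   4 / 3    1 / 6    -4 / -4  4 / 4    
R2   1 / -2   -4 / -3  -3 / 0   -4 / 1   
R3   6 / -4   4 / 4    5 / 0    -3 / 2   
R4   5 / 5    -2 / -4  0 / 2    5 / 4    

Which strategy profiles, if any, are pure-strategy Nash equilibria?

(R3, C2)

A profile is a Nash equilibrium when each player is best-responding to the other.
The Row player's best responses — vs C1: R3 (payoff 6); vs C2: R3 (payoff 4); vs C3: R3 (payoff 5); vs C4: R4 (payoff 5).
The Column player's best responses — vs R1: C2 (payoff 6); vs R2: C4 (payoff 1); vs R3: C2 (payoff 4); vs R4: C1 (payoff 5).
The only mutual best response is (R3, C2); neither player gains by switching there.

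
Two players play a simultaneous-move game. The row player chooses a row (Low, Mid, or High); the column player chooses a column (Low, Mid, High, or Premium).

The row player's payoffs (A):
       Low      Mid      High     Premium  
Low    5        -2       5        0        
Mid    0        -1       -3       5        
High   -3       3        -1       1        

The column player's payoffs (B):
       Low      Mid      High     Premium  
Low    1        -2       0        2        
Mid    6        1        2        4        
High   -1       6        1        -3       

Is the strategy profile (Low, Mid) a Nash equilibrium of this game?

Holding the column player at Mid: the row player gets -2 from Low but could get 3 by switching to High. The row player has a profitable deviation.

No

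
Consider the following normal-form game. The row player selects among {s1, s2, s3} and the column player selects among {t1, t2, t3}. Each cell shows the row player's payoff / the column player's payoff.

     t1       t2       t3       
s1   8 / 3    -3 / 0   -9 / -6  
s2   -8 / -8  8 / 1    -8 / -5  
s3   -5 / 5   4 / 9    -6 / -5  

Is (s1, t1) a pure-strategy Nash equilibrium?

Holding the column player at t1: the row player gets 8 from s1, versus -8 from s2, -5 from s3. No profitable deviation for the row player.
Holding the row player at s1: the column player gets 3 from t1, versus 0 from t2, -6 from t3. No profitable deviation for the column player either.

Yes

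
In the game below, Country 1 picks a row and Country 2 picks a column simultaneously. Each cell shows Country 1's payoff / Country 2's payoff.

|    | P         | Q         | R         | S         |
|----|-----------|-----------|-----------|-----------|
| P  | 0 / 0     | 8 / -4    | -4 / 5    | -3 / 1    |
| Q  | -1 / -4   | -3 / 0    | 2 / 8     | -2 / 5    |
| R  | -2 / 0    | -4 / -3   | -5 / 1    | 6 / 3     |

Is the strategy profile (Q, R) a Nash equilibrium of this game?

Yes

Holding Country 2 at R: Country 1 gets 2 from Q, versus -4 from P, -5 from R. No profitable deviation for Country 1.
Holding Country 1 at Q: Country 2 gets 8 from R, versus -4 from P, 0 from Q, 5 from S. No profitable deviation for Country 2 either.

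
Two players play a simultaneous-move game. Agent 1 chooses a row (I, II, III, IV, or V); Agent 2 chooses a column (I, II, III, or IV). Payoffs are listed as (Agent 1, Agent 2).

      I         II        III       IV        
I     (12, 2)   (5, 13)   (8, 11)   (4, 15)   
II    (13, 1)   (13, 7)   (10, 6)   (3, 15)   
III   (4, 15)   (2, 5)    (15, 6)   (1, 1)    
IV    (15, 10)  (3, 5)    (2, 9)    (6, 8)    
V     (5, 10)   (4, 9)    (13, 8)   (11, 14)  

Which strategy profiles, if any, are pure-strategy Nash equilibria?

(IV, I) and (V, IV)

Find each player's best response to every opponent strategy; NE are the intersections.
Agent 1's best responses — vs I: IV (payoff 15); vs II: II (payoff 13); vs III: III (payoff 15); vs IV: V (payoff 11).
Agent 2's best responses — vs I: IV (payoff 15); vs II: IV (payoff 15); vs III: I (payoff 15); vs IV: I (payoff 10); vs V: IV (payoff 14).
Mutual best responses occur at (IV, I) and (V, IV); at each, neither player gains by switching.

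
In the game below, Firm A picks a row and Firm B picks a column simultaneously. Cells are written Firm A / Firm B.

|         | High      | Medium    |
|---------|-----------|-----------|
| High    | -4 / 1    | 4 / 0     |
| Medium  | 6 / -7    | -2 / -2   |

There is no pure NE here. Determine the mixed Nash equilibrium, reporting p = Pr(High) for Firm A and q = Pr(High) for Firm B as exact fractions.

In a mixed NE each player is indifferent between their pure strategies, so the opponent's mix sets the indifference.
Firm B indifferent between High and Medium: p·1 + (1−p)·(-7) = p·0 + (1−p)·(-2) ⟹ (-7) + 8p = (-2) + 2p ⟹ p = 5/6.
Firm A indifferent between High and Medium: q·(-4) + (1−q)·4 = q·6 + (1−q)·(-2) ⟹ 4 + (-8)q = (-2) + 8q ⟹ q = 3/8.

p = 5/6, q = 3/8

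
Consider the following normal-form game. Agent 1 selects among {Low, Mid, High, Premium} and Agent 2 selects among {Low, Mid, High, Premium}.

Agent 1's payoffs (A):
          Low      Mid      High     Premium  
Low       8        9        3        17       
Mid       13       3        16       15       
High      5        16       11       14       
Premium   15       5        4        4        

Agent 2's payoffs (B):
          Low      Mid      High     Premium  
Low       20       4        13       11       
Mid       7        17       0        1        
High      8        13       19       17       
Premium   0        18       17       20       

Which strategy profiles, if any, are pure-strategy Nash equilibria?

There is no pure-strategy Nash equilibrium

A profile is a Nash equilibrium when each player is best-responding to the other.
Agent 1's best responses — vs Low: Premium (payoff 15); vs Mid: High (payoff 16); vs High: Mid (payoff 16); vs Premium: Low (payoff 17).
Agent 2's best responses — vs Low: Low (payoff 20); vs Mid: Mid (payoff 17); vs High: High (payoff 19); vs Premium: Premium (payoff 20).
No cell has both players best-responding. For instance, Agent 1's best reply to High is Mid, but against Mid Agent 2 prefers Mid over High.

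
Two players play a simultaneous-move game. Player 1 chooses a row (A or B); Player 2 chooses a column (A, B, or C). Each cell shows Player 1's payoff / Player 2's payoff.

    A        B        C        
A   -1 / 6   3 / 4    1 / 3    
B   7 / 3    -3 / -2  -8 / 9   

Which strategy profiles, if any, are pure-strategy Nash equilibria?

Find each player's best response to every opponent strategy; NE are the intersections.
Player 1's best responses — vs A: B (payoff 7); vs B: A (payoff 3); vs C: A (payoff 1).
Player 2's best responses — vs A: A (payoff 6); vs B: C (payoff 9).
No cell has both players best-responding. For instance, Player 1's best reply to A is B, but against B Player 2 prefers C over A.

No pure-strategy Nash equilibrium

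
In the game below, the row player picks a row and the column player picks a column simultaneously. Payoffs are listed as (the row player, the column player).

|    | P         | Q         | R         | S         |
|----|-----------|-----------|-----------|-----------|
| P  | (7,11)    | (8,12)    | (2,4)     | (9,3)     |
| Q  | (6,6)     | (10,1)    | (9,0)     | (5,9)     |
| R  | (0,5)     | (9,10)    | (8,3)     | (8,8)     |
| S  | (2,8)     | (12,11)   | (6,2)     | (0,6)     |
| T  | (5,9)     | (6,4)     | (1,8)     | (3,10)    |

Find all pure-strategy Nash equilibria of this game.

(S, Q)

Check mutual best responses: a cell is a NE iff neither player can gain by unilaterally deviating.
The row player's best responses — vs P: P (payoff 7); vs Q: S (payoff 12); vs R: Q (payoff 9); vs S: P (payoff 9).
The column player's best responses — vs P: Q (payoff 12); vs Q: S (payoff 9); vs R: Q (payoff 10); vs S: Q (payoff 11); vs T: S (payoff 10).
The only mutual best response is (S, Q); neither player gains by switching there.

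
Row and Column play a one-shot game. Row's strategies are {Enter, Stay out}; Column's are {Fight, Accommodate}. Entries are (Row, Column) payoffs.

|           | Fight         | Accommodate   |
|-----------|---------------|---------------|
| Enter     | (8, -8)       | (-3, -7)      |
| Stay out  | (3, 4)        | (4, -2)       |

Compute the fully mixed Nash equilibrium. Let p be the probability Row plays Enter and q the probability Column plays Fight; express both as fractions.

p = 6/7, q = 7/12

Each player's mixing probability is pinned down by making the *other* player indifferent.
Column indifferent between Fight and Accommodate: p·(-8) + (1−p)·4 = p·(-7) + (1−p)·(-2) ⟹ 4 + (-12)p = (-2) + (-5)p ⟹ p = 6/7.
Row indifferent between Enter and Stay out: q·8 + (1−q)·(-3) = q·3 + (1−q)·4 ⟹ (-3) + 11q = 4 + (-1)q ⟹ q = 7/12.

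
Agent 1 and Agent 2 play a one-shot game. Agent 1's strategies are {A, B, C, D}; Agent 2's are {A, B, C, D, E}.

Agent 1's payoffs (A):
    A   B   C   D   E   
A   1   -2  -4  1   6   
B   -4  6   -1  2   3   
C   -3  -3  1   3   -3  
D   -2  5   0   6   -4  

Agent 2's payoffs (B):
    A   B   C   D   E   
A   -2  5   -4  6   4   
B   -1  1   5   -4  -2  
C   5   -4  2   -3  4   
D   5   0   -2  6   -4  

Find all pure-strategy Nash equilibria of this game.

(D, D)

Find each player's best response to every opponent strategy; NE are the intersections.
Agent 1's best responses — vs A: A (payoff 1); vs B: B (payoff 6); vs C: C (payoff 1); vs D: D (payoff 6); vs E: A (payoff 6).
Agent 2's best responses — vs A: D (payoff 6); vs B: C (payoff 5); vs C: A (payoff 5); vs D: D (payoff 6).
The only mutual best response is (D, D); neither player gains by switching there.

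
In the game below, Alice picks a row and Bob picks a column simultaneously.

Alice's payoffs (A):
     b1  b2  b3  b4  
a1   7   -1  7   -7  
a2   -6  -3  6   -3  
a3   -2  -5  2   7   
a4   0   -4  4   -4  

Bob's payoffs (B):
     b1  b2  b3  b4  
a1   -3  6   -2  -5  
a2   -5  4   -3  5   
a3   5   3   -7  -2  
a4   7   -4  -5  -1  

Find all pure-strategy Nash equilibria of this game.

Find each player's best response to every opponent strategy; NE are the intersections.
Alice's best responses — vs b1: a1 (payoff 7); vs b2: a1 (payoff -1); vs b3: a1 (payoff 7); vs b4: a3 (payoff 7).
Bob's best responses — vs a1: b2 (payoff 6); vs a2: b4 (payoff 5); vs a3: b1 (payoff 5); vs a4: b1 (payoff 7).
The only mutual best response is (a1, b2); neither player gains by switching there.

(a1, b2)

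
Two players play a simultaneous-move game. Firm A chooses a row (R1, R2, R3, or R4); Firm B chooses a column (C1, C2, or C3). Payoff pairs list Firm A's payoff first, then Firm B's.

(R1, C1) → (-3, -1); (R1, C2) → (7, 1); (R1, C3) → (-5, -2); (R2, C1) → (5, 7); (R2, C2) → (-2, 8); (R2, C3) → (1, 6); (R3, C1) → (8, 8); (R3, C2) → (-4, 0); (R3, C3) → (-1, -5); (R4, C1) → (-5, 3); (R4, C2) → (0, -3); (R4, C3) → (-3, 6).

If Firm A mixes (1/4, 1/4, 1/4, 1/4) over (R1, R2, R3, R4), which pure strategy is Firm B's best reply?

C1

Firm B's best reply maximizes expected payoff against the mix.
C1: (1/4)·(-1) + (1/4)·7 + (1/4)·8 + (1/4)·3 = 17/4
C2: (1/4)·1 + (1/4)·8 + (1/4)·0 + (1/4)·(-3) = 3/2
C3: (1/4)·(-2) + (1/4)·6 + (1/4)·(-5) + (1/4)·6 = 5/4
Highest expected payoff is 17/4, from C1.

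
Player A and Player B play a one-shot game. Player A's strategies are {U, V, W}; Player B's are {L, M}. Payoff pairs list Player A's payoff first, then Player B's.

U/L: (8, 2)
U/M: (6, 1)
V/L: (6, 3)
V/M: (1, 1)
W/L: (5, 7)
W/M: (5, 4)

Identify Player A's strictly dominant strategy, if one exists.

Check whether one of Player A's strategies beats all alternatives regardless of what the opponent does.
U strictly dominates: vs L: 8 > each of {6, 5}; vs M: 6 > each of {1, 5}.

U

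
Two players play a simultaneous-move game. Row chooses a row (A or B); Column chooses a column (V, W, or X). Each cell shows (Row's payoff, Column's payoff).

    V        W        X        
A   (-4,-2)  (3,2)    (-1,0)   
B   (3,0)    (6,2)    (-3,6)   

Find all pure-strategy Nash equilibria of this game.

Find each player's best response to every opponent strategy; NE are the intersections.
Row's best responses — vs V: B (payoff 3); vs W: B (payoff 6); vs X: A (payoff -1).
Column's best responses — vs A: W (payoff 2); vs B: X (payoff 6).
No cell has both players best-responding. For instance, Row's best reply to X is A, but against A Column prefers W over X.

There is no pure-strategy Nash equilibrium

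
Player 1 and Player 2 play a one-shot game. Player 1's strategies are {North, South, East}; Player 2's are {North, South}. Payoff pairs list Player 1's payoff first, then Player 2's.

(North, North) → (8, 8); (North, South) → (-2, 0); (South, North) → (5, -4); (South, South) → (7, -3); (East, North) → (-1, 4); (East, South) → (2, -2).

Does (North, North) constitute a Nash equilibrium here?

Holding Player 2 at North: Player 1 gets 8 from North, versus 5 from South, -1 from East. No profitable deviation for Player 1.
Holding Player 1 at North: Player 2 gets 8 from North, versus 0 from South. No profitable deviation for Player 2 either.

Yes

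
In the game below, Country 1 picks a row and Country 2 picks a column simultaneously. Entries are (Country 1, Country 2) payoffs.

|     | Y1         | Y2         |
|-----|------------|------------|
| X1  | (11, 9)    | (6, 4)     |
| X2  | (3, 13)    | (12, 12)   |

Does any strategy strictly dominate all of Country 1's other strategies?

Check whether one of Country 1's strategies beats all alternatives regardless of what the opponent does.
X1 is not dominant: against Y2, X2 gives 12 > 6.
X2 is not dominant: against Y1, X1 gives 11 > 3.
No single strategy is best against every opponent action.

None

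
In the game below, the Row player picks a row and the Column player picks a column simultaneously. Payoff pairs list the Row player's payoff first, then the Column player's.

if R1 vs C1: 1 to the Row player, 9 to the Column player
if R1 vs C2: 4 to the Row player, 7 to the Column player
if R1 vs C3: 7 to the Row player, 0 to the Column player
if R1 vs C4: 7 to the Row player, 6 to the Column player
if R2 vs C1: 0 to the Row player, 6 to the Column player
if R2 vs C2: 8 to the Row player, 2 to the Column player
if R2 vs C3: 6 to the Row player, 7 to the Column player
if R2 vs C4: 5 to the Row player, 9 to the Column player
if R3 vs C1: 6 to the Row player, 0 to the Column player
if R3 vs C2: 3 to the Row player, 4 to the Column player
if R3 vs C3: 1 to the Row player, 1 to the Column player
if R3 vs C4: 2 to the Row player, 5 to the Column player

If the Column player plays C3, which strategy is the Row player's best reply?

With the Column player fixed at C3, the Row player's payoffs are: R1 → 7, R2 → 6, R3 → 1.
The maximum is 7, achieved by R1.

R1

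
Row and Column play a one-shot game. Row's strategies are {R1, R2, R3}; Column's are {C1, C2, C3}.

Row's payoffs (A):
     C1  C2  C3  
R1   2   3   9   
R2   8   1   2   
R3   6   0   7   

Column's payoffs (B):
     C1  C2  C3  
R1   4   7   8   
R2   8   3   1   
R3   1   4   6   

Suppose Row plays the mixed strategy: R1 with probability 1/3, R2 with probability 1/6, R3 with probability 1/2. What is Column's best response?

C3

Compute Column's expected payoff from each pure strategy against the given mix.
C1: (1/3)·4 + (1/6)·8 + (1/2)·1 = 19/6
C2: (1/3)·7 + (1/6)·3 + (1/2)·4 = 29/6
C3: (1/3)·8 + (1/6)·1 + (1/2)·6 = 35/6
Highest expected payoff is 35/6, from C3.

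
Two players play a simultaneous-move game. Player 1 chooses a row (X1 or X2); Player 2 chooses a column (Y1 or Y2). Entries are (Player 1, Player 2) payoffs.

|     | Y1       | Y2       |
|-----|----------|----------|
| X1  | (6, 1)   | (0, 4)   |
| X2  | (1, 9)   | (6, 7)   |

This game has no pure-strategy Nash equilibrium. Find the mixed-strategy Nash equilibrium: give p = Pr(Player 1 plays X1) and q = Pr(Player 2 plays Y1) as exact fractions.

p = 2/5, q = 6/11

Each player's mixing probability is pinned down by making the *other* player indifferent.
Player 2 indifferent between Y1 and Y2: p·1 + (1−p)·9 = p·4 + (1−p)·7 ⟹ 9 + (-8)p = 7 + (-3)p ⟹ p = 2/5.
Player 1 indifferent between X1 and X2: q·6 + (1−q)·0 = q·1 + (1−q)·6 ⟹ 0 + 6q = 6 + (-5)q ⟹ q = 6/11.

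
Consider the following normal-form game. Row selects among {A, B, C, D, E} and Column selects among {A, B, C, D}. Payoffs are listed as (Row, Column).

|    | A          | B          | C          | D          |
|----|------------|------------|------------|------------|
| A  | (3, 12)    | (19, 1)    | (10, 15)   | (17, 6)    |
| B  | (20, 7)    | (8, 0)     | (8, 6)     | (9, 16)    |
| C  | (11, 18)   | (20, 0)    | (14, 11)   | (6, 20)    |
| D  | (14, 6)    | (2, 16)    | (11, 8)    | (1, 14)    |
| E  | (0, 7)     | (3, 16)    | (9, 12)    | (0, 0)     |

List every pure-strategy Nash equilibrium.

Find each player's best response to every opponent strategy; NE are the intersections.
Row's best responses — vs A: B (payoff 20); vs B: C (payoff 20); vs C: C (payoff 14); vs D: A (payoff 17).
Column's best responses — vs A: C (payoff 15); vs B: D (payoff 16); vs C: D (payoff 20); vs D: B (payoff 16); vs E: B (payoff 16).
No cell has both players best-responding. For instance, Row's best reply to C is C, but against C Column prefers D over C.

There is no pure-strategy Nash equilibrium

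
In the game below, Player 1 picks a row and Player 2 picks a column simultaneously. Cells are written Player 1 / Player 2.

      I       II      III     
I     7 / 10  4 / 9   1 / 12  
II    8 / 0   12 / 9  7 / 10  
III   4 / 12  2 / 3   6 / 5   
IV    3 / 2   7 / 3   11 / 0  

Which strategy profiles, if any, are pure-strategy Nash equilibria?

There is no pure-strategy Nash equilibrium

Check mutual best responses: a cell is a NE iff neither player can gain by unilaterally deviating.
Player 1's best responses — vs I: II (payoff 8); vs II: II (payoff 12); vs III: IV (payoff 11).
Player 2's best responses — vs I: III (payoff 12); vs II: III (payoff 10); vs III: I (payoff 12); vs IV: II (payoff 3).
No cell has both players best-responding. For instance, Player 1's best reply to I is II, but against II Player 2 prefers III over I.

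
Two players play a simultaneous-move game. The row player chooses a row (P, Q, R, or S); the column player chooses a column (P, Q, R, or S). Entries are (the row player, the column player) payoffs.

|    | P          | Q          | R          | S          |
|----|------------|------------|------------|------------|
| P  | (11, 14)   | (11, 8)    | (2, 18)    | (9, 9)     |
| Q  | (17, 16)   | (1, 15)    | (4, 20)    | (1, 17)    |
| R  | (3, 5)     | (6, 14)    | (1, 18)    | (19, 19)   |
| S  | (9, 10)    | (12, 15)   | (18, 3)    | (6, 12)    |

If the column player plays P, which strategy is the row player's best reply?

Q

With the column player fixed at P, the row player's payoffs are: P → 11, Q → 17, R → 3, S → 9.
The maximum is 17, achieved by Q.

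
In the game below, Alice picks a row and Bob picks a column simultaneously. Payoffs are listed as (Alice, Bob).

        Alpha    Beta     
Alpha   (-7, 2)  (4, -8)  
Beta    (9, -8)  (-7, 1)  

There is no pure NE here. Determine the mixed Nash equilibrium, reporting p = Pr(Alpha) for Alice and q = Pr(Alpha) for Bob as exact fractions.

p = 9/19, q = 11/27

Each player's mixing probability is pinned down by making the *other* player indifferent.
Bob indifferent between Alpha and Beta: p·2 + (1−p)·(-8) = p·(-8) + (1−p)·1 ⟹ (-8) + 10p = 1 + (-9)p ⟹ p = 9/19.
Alice indifferent between Alpha and Beta: q·(-7) + (1−q)·4 = q·9 + (1−q)·(-7) ⟹ 4 + (-11)q = (-7) + 16q ⟹ q = 11/27.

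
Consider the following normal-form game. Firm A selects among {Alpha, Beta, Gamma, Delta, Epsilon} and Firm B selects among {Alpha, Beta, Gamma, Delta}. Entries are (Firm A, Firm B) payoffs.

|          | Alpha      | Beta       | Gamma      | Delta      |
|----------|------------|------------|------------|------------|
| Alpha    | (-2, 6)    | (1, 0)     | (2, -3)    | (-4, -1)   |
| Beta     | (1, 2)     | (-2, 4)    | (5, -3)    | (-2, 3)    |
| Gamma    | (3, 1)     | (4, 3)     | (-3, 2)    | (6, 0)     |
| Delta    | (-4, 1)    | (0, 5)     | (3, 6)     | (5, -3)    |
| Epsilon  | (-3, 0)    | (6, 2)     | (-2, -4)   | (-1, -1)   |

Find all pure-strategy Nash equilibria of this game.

Find each player's best response to every opponent strategy; NE are the intersections.
Firm A's best responses — vs Alpha: Gamma (payoff 3); vs Beta: Epsilon (payoff 6); vs Gamma: Beta (payoff 5); vs Delta: Gamma (payoff 6).
Firm B's best responses — vs Alpha: Alpha (payoff 6); vs Beta: Beta (payoff 4); vs Gamma: Beta (payoff 3); vs Delta: Gamma (payoff 6); vs Epsilon: Beta (payoff 2).
The only mutual best response is (Epsilon, Beta); neither player gains by switching there.

(Epsilon, Beta)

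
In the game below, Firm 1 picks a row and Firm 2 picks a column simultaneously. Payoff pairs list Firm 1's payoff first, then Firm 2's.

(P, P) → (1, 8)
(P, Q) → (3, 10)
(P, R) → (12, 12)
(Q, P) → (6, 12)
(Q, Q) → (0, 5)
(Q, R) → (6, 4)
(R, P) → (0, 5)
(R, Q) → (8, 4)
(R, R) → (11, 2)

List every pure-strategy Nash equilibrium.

A profile is a Nash equilibrium when each player is best-responding to the other.
Firm 1's best responses — vs P: Q (payoff 6); vs Q: R (payoff 8); vs R: P (payoff 12).
Firm 2's best responses — vs P: R (payoff 12); vs Q: P (payoff 12); vs R: P (payoff 5).
Mutual best responses occur at (P, R) and (Q, P); at each, neither player gains by switching.

(P, R) and (Q, P)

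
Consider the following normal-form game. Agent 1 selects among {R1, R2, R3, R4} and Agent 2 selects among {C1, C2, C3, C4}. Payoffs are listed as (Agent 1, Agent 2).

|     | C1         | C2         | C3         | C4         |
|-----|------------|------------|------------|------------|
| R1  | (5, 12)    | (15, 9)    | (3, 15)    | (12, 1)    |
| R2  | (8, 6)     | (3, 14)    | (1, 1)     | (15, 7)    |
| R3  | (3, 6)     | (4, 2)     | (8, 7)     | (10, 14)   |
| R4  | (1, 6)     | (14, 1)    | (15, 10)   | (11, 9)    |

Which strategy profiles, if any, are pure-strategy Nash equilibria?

Check mutual best responses: a cell is a NE iff neither player can gain by unilaterally deviating.
Agent 1's best responses — vs C1: R2 (payoff 8); vs C2: R1 (payoff 15); vs C3: R4 (payoff 15); vs C4: R2 (payoff 15).
Agent 2's best responses — vs R1: C3 (payoff 15); vs R2: C2 (payoff 14); vs R3: C4 (payoff 14); vs R4: C3 (payoff 10).
The only mutual best response is (R4, C3); neither player gains by switching there.

(R4, C3)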